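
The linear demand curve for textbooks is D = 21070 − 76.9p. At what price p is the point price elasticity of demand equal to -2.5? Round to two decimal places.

Ed = −76.9p/(21070 − 76.9p). Set this equal to -2.5:
76.9p = 2.5·(21070 − 76.9p) ⇒ 76.9p(1 + 2.5) = 2.5·21070
p = 2.5·21070 / (76.9·3.5) = 195.7087…

195.71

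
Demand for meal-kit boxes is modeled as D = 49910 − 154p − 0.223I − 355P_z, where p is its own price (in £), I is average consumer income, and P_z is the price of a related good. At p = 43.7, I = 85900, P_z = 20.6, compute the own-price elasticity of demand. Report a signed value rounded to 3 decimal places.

At the given values, D = 49910 − 154(43.7) − 0.223(85900) − 355(20.6) = 16711.5.
∂D/∂p = −154.
E = (-154) × (43.7/16711.5) = -0.40270…

-0.403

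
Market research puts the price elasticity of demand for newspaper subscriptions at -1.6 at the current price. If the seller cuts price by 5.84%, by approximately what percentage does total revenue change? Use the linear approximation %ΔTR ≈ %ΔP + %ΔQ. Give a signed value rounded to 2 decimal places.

%ΔQ ≈ Ed × %ΔP = (-1.6) × (-5.84%) = +9.3440%
%ΔTR ≈ %ΔP + %ΔQ = (-5.84%) + (+9.3440%) = +3.5040%

+3.50%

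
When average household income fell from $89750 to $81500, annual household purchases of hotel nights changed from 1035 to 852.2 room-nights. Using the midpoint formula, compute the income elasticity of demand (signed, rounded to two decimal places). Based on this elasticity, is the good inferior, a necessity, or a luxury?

%ΔQ = (852.2 − 1035)/[( 1035 + 852.2)/2] = -182.8/943.6 = -0.193726…
%ΔIncome = (81500 − 89750)/[( 89750 + 81500)/2] = -8250/85625 = -0.096350…
E_income = (-182.8/943.6) / (-8250/85625) = 2.0106…
E_income > 1 ⇒ normal good, luxury.

2.01; luxury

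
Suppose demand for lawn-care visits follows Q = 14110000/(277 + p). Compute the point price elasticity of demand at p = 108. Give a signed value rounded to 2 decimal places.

-0.28

dQ/dp = −14110000/(277 + p)² = -95.1931. At p = 108, Q = 36649.4.
Ed = (dQ/dp)·(p/Q) = (-95.1931) × (108/36649.4) = -0.2805…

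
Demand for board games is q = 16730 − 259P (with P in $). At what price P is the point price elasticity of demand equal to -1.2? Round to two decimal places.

35.23

Ed = −259P/(16730 − 259P). Set this equal to -1.2:
259P = 1.2·(16730 − 259P) ⇒ 259P(1 + 1.2) = 1.2·16730
P = 1.2·16730 / (259·2.2) = 35.2334…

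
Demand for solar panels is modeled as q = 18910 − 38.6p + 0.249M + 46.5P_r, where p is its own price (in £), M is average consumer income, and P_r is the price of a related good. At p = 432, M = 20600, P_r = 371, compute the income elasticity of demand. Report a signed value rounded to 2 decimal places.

At the given values, q = 18910 − 38.6(432) + 0.249(20600) + 46.5(371) = 24615.7.
∂q/∂M = 0.249.
E = (0.249) × (20600/24615.7) = 0.2083…

0.21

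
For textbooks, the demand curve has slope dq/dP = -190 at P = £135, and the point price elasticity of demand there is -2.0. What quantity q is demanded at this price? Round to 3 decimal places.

Ed = (dq/dP)·(P/q) ⇒ q = (dq/dP)·P/Ed = (-190)·135/(-2.0) = 12825

12825.000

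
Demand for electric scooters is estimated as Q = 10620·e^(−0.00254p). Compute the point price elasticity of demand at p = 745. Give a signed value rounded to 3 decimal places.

-1.892

dQ/dp = −0.00254·Q = -4.06577. At p = 745, Q = 1600.7.
Ed = (dQ/dp)·(p/Q) = (-4.06577) × (745/1600.7) = -1.8923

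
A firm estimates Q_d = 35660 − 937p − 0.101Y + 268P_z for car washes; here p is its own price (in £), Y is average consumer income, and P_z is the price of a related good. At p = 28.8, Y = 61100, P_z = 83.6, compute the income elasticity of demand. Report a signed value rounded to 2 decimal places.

-0.25

At the given values, Q_d = 35660 − 937(28.8) − 0.101(61100) + 268(83.6) = 24908.1.
∂Q_d/∂Y = -0.101.
E = (-0.101) × (61100/24908.1) = -0.2477…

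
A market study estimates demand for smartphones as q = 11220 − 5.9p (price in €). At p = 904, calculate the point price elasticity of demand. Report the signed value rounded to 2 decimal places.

dq/dp = −5.9. At p = 904, q = 11220 − 5.9(904) = 5886.4.
Ed = (dq/dp)·(p/q) = −5.9 × (904/5886.4) = -0.9060…

-0.91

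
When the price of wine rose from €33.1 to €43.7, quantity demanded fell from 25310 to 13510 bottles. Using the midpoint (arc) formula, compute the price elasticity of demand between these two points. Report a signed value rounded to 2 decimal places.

-2.20

%ΔQ = (13510 − 25310) / [(25310 + 13510)/2] = -11800/19410 = -0.607934…
%ΔP = (43.7 − 33.1) / [(33.1 + 43.7)/2] = 10.6/38.4 = 0.276041…
Arc Ed = %ΔQ / %ΔP = (-11800/19410) / (10.6/38.4) = -2.2023…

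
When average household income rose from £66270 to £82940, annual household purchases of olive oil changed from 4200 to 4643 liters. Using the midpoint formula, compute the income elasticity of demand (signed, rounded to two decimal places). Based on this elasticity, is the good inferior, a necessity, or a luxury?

%ΔQ = (4643 − 4200)/[( 4200 + 4643)/2] = 443/4421.5 = 0.100192…
%ΔIncome = (82940 − 66270)/[( 66270 + 82940)/2] = 16670/74605 = 0.223443…
E_income = (443/4421.5) / (16670/74605) = 0.4484…
0 < E_income < 1 ⇒ normal good, necessity.

0.45; necessity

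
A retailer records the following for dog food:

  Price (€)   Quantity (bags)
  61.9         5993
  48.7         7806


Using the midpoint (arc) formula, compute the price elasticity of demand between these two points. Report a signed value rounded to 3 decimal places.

-1.101

%ΔQ = (7806 − 5993) / [(5993 + 7806)/2] = 1813/6899.5 = 0.262772…
%ΔP = (48.7 − 61.9) / [(61.9 + 48.7)/2] = -13.2/55.3 = -0.238698…
Arc Ed = %ΔQ / %ΔP = (1813/6899.5) / (-13.2/55.3) = -1.10085…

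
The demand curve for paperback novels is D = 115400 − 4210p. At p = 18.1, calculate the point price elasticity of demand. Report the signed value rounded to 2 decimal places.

dD/dp = −4210. At p = 18.1, D = 115400 − 4210(18.1) = 39199.
Ed = (dD/dp)·(p/D) = −4210 × (18.1/39199) = -1.9439…

-1.94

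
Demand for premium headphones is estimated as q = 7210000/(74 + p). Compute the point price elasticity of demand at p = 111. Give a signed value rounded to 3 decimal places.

-0.600

dq/dp = −7210000/(74 + p)² = -210.665. At p = 111, q = 38973.
Ed = (dq/dp)·(p/q) = (-210.665) × (111/38973) = -0.6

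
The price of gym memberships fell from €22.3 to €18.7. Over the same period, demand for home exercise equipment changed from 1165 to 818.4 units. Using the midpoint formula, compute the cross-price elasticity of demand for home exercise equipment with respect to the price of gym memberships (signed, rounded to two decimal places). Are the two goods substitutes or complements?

%ΔQ_{home exercise equipment} = (818.4 − 1165)/avg = -346.6/991.7 = -0.349500…
%ΔP_{gym memberships} = (18.7 − 22.3)/avg = -3.6/20.5 = -0.175609…
E_cross = (-346.6/991.7) / (-3.6/20.5) = 1.9902…
E_cross > 0 ⇒ the goods are substitutes.

1.99; substitutes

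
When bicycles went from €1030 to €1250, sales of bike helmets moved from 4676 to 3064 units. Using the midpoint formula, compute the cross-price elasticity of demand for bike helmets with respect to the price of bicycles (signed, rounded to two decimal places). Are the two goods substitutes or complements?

-2.16; complements

%ΔQ_{bike helmets} = (3064 − 4676)/avg = -1612/3870 = -0.416537…
%ΔP_{bicycles} = (1250 − 1030)/avg = 220/1140 = 0.192982…
E_cross = (-1612/3870) / (220/1140) = -2.1584…
E_cross < 0 ⇒ the goods are complements.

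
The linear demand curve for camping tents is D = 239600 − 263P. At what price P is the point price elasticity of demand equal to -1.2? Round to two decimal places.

496.92

Ed = −263P/(239600 − 263P). Set this equal to -1.2:
263P = 1.2·(239600 − 263P) ⇒ 263P(1 + 1.2) = 1.2·239600
P = 1.2·239600 / (263·2.2) = 496.9236…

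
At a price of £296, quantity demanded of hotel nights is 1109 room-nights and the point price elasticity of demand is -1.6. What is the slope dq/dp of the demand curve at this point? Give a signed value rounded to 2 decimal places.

Ed = (dq/dp)·(p/q) ⇒ dq/dp = Ed·q/p = (-1.6)·1109/296 = -5.9945…

-5.99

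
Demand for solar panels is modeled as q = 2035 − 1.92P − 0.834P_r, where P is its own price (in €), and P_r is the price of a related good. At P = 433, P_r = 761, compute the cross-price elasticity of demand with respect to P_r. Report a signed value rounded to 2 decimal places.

-1.12

At the given values, q = 2035 − 1.92(433) − 0.834(761) = 568.966.
∂q/∂P_r = -0.834.
E = (-0.834) × (761/568.966) = -1.1154…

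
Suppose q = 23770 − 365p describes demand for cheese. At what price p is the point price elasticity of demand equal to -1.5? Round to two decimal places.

Ed = −365p/(23770 − 365p). Set this equal to -1.5:
365p = 1.5·(23770 − 365p) ⇒ 365p(1 + 1.5) = 1.5·23770
p = 1.5·23770 / (365·2.5) = 39.0739…

39.07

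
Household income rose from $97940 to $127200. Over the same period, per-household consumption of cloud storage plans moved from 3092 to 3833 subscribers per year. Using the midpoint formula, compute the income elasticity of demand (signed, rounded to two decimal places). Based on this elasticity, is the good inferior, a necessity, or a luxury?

0.82; necessity

%ΔQ = (3833 − 3092)/[( 3092 + 3833)/2] = 741/3462.5 = 0.214007…
%ΔIncome = (127200 − 97940)/[( 97940 + 127200)/2] = 29260/112570 = 0.259927…
E_income = (741/3462.5) / (29260/112570) = 0.8233…
0 < E_income < 1 ⇒ normal good, necessity.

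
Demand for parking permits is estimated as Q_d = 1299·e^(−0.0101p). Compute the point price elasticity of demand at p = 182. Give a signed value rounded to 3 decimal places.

-1.838

dQ_d/dp = −0.0101·Q_d = -2.08742. At p = 182, Q_d = 206.676.
Ed = (dQ_d/dp)·(p/Q_d) = (-2.08742) × (182/206.676) = -1.8382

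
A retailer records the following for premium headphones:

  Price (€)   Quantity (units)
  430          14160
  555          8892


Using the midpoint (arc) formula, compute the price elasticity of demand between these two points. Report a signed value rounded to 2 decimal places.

-1.80

%ΔQ = (8892 − 14160) / [(14160 + 8892)/2] = -5268/11526 = -0.457053…
%ΔP = (555 − 430) / [(430 + 555)/2] = 125/492.5 = 0.253807…
Arc Ed = %ΔQ / %ΔP = (-5268/11526) / (125/492.5) = -1.8007…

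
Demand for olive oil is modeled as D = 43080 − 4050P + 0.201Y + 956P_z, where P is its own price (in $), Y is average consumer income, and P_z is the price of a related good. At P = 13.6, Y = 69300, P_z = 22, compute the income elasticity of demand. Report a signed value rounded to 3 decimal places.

0.607

At the given values, D = 43080 − 4050(13.6) + 0.201(69300) + 956(22) = 22961.3.
∂D/∂Y = 0.201.
E = (0.201) × (69300/22961.3) = 0.60664…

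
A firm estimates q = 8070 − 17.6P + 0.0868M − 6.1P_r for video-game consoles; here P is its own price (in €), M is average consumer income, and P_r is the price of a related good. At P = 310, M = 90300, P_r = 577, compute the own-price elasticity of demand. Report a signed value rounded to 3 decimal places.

At the given values, q = 8070 − 17.6(310) + 0.0868(90300) − 6.1(577) = 6932.34.
∂q/∂P = −17.6.
E = (-17.6) × (310/6932.34) = -0.78703…

-0.787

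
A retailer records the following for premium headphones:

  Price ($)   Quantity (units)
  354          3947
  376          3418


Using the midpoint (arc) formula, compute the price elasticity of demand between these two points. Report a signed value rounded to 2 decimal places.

-2.38

%ΔQ = (3418 − 3947) / [(3947 + 3418)/2] = -529/3682.5 = -0.143652…
%ΔP = (376 − 354) / [(354 + 376)/2] = 22/365 = 0.060273…
Arc Ed = %ΔQ / %ΔP = (-529/3682.5) / (22/365) = -2.3833…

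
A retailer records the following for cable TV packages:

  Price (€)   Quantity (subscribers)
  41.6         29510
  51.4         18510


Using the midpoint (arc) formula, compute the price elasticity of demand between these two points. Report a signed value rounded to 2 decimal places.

-2.17

%ΔQ = (18510 − 29510) / [(29510 + 18510)/2] = -11000/24010 = -0.458142…
%ΔP = (51.4 − 41.6) / [(41.6 + 51.4)/2] = 9.8/46.5 = 0.210752…
Arc Ed = %ΔQ / %ΔP = (-11000/24010) / (9.8/46.5) = -2.1738…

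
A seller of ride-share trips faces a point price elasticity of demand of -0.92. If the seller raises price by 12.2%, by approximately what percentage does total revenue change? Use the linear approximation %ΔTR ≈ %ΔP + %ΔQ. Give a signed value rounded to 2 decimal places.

+0.98%

%ΔQ ≈ Ed × %ΔP = (-0.92) × (+12.2%) = -11.2240%
%ΔTR ≈ %ΔP + %ΔQ = (+12.2%) + (-11.2240%) = +0.9760%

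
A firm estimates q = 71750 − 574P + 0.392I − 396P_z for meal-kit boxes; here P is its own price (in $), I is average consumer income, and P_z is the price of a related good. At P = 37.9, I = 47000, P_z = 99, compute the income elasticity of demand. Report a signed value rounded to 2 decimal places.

0.63

At the given values, q = 71750 − 574(37.9) + 0.392(47000) − 396(99) = 29215.4.
∂q/∂I = 0.392.
E = (0.392) × (47000/29215.4) = 0.6306…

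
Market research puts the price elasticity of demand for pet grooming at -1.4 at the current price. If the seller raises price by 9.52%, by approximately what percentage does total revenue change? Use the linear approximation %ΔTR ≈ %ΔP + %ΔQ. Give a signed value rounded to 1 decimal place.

-3.8%

%ΔQ ≈ Ed × %ΔP = (-1.4) × (+9.52%) = -13.3280%
%ΔTR ≈ %ΔP + %ΔQ = (+9.52%) + (-13.3280%) = -3.8080%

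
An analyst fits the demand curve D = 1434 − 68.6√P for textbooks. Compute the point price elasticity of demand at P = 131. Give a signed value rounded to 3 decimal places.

-0.605

dD/dP = −68.6/(2√P) = -2.9968. At P = 131, D = 648.837.
Ed = (dD/dP)·(P/D) = (-2.9968) × (131/648.837) = -0.60505…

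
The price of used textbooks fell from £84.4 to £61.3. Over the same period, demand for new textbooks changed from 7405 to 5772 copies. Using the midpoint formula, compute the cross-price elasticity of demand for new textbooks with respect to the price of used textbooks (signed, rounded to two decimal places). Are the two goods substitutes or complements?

0.78; substitutes

%ΔQ_{new textbooks} = (5772 − 7405)/avg = -1633/6588.5 = -0.247856…
%ΔP_{used textbooks} = (61.3 − 84.4)/avg = -23.1/72.85 = -0.317089…
E_cross = (-1633/6588.5) / (-23.1/72.85) = 0.7816…
E_cross > 0 ⇒ the goods are substitutes.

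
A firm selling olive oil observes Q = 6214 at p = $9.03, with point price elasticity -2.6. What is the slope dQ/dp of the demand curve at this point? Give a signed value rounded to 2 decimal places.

-1789.19

Ed = (dQ/dp)·(p/Q) ⇒ dQ/dp = Ed·Q/p = (-2.6)·6214/9.03 = -1789.1915…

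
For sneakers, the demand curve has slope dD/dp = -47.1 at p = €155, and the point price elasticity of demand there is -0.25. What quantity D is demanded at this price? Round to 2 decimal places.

29202.00

Ed = (dD/dp)·(p/D) ⇒ D = (dD/dp)·p/Ed = (-47.1)·155/(-0.25) = 29202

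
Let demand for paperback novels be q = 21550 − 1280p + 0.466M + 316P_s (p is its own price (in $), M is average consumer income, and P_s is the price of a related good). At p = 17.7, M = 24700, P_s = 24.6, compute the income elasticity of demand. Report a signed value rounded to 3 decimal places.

0.633

At the given values, q = 21550 − 1280(17.7) + 0.466(24700) + 316(24.6) = 18177.8.
∂q/∂M = 0.466.
E = (0.466) × (24700/18177.8) = 0.63320…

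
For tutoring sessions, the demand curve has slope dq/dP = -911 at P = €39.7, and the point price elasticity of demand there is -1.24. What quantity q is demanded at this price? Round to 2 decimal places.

Ed = (dq/dP)·(P/q) ⇒ q = (dq/dP)·P/Ed = (-911)·39.7/(-1.24) = 29166.6935…

29166.69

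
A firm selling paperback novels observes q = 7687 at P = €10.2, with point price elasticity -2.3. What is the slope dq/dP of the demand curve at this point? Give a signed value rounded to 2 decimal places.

-1733.34

Ed = (dq/dP)·(P/q) ⇒ dq/dP = Ed·q/P = (-2.3)·7687/10.2 = -1733.3431…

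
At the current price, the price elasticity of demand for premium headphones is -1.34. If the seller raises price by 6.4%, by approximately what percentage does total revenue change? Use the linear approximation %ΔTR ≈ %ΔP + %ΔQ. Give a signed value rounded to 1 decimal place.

%ΔQ ≈ Ed × %ΔP = (-1.34) × (+6.4%) = -8.5760%
%ΔTR ≈ %ΔP + %ΔQ = (+6.4%) + (-8.5760%) = -2.1760%

-2.2%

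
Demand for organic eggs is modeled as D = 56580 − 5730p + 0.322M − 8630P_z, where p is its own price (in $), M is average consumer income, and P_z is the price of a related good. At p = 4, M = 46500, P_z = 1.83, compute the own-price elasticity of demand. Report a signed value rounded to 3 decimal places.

-0.698

At the given values, D = 56580 − 5730(4) + 0.322(46500) − 8630(1.83) = 32840.1.
∂D/∂p = −5730.
E = (-5730) × (4/32840.1) = -0.69792…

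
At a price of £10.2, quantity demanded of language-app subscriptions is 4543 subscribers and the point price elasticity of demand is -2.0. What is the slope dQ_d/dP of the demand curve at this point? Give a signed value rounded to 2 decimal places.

-890.78

Ed = (dQ_d/dP)·(P/Q_d) ⇒ dQ_d/dP = Ed·Q_d/P = (-2.0)·4543/10.2 = -890.7843…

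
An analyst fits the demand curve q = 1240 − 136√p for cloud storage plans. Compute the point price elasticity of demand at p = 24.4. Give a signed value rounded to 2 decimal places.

-0.59

dq/dp = −136/(2√p) = -13.7662. At p = 24.4, q = 568.21.
Ed = (dq/dp)·(p/q) = (-13.7662) × (24.4/568.21) = -0.5911…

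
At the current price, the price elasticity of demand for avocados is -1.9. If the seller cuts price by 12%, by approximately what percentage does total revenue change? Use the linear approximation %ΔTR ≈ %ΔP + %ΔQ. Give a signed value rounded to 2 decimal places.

%ΔQ ≈ Ed × %ΔP = (-1.9) × (-12%) = +22.8000%
%ΔTR ≈ %ΔP + %ΔQ = (-12%) + (+22.8000%) = +10.8000%

+10.80%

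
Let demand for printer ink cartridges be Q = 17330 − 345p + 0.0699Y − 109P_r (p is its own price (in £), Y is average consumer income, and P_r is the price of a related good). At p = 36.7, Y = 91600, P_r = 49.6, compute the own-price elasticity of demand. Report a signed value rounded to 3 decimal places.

-2.235

At the given values, Q = 17330 − 345(36.7) + 0.0699(91600) − 109(49.6) = 5664.94.
∂Q/∂p = −345.
E = (-345) × (36.7/5664.94) = -2.23506…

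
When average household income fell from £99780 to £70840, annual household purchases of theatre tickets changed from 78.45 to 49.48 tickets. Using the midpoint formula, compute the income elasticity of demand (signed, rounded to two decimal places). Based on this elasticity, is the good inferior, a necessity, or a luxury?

1.34; luxury

%ΔQ = (49.48 − 78.45)/[( 78.45 + 49.48)/2] = -28.97/63.965 = -0.452903…
%ΔIncome = (70840 − 99780)/[( 99780 + 70840)/2] = -28940/85310 = -0.339233…
E_income = (-28.97/63.965) / (-28940/85310) = 1.3350…
E_income > 1 ⇒ normal good, luxury.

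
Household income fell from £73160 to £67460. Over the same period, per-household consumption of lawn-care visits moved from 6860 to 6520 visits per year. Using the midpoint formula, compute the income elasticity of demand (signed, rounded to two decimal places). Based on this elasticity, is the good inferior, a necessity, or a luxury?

%ΔQ = (6520 − 6860)/[( 6860 + 6520)/2] = -340/6690 = -0.050822…
%ΔIncome = (67460 − 73160)/[( 73160 + 67460)/2] = -5700/70310 = -0.081069…
E_income = (-340/6690) / (-5700/70310) = 0.6268…
0 < E_income < 1 ⇒ normal good, necessity.

0.63; necessity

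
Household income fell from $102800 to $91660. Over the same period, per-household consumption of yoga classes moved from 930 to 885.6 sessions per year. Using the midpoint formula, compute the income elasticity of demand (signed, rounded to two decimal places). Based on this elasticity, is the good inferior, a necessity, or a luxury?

%ΔQ = (885.6 − 930)/[( 930 + 885.6)/2] = -44.4/907.8 = -0.048909…
%ΔIncome = (91660 − 102800)/[( 102800 + 91660)/2] = -11140/97230 = -0.114573…
E_income = (-44.4/907.8) / (-11140/97230) = 0.4268…
0 < E_income < 1 ⇒ normal good, necessity.

0.43; necessity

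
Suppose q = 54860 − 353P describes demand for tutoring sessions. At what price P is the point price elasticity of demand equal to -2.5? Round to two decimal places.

111.01

Ed = −353P/(54860 − 353P). Set this equal to -2.5:
353P = 2.5·(54860 − 353P) ⇒ 353P(1 + 2.5) = 2.5·54860
P = 2.5·54860 / (353·3.5) = 111.0076…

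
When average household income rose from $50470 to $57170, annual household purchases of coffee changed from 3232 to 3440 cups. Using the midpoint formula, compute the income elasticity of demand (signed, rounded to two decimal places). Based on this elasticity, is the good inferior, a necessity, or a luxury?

0.50; necessity

%ΔQ = (3440 − 3232)/[( 3232 + 3440)/2] = 208/3336 = 0.062350…
%ΔIncome = (57170 − 50470)/[( 50470 + 57170)/2] = 6700/53820 = 0.124489…
E_income = (208/3336) / (6700/53820) = 0.5008…
0 < E_income < 1 ⇒ normal good, necessity.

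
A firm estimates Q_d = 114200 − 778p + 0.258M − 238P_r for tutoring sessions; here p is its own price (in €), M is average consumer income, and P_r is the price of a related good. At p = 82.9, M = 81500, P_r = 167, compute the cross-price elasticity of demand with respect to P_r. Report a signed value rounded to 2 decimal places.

At the given values, Q_d = 114200 − 778(82.9) + 0.258(81500) − 238(167) = 30984.8.
∂Q_d/∂P_r = -238.
E = (-238) × (167/30984.8) = -1.2827…

-1.28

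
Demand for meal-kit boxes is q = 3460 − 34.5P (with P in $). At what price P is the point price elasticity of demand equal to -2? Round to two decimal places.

66.86

Ed = −34.5P/(3460 − 34.5P). Set this equal to -2:
34.5P = 2·(3460 − 34.5P) ⇒ 34.5P(1 + 2) = 2·3460
P = 2·3460 / (34.5·3) = 66.8599…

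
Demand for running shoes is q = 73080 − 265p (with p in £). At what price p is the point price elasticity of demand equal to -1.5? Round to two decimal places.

Ed = −265p/(73080 − 265p). Set this equal to -1.5:
265p = 1.5·(73080 − 265p) ⇒ 265p(1 + 1.5) = 1.5·73080
p = 1.5·73080 / (265·2.5) = 165.4641…

165.46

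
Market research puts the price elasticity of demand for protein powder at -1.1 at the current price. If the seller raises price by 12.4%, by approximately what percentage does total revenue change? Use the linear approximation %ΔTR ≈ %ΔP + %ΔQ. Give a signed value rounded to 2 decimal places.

%ΔQ ≈ Ed × %ΔP = (-1.1) × (+12.4%) = -13.6400%
%ΔTR ≈ %ΔP + %ΔQ = (+12.4%) + (-13.6400%) = -1.2400%

-1.24%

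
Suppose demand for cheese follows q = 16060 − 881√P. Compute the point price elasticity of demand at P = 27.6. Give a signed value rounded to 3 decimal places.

-0.202

dq/dP = −881/(2√P) = -83.8477. At P = 27.6, q = 11431.6.
Ed = (dq/dP)·(P/q) = (-83.8477) × (27.6/11431.6) = -0.20243…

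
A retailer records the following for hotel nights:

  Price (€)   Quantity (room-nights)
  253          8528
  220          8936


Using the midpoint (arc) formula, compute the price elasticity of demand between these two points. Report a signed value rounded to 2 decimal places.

%ΔQ = (8936 − 8528) / [(8528 + 8936)/2] = 408/8732 = 0.046724…
%ΔP = (220 − 253) / [(253 + 220)/2] = -33/236.5 = -0.139534…
Arc Ed = %ΔQ / %ΔP = (408/8732) / (-33/236.5) = -0.3348…

-0.33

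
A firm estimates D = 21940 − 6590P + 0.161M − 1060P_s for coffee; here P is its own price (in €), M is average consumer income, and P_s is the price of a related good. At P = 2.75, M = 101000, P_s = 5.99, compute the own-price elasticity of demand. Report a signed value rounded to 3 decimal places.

At the given values, D = 21940 − 6590(2.75) + 0.161(101000) − 1060(5.99) = 13729.1.
∂D/∂P = −6590.
E = (-6590) × (2.75/13729.1) = -1.32000…

-1.320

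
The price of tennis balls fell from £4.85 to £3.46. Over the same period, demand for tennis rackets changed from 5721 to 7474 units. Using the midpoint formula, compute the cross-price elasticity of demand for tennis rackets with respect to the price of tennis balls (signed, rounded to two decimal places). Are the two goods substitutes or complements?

%ΔQ_{tennis rackets} = (7474 − 5721)/avg = 1753/6597.5 = 0.265706…
%ΔP_{tennis balls} = (3.46 − 4.85)/avg = -1.39/4.155 = -0.334536…
E_cross = (1753/6597.5) / (-1.39/4.155) = -0.7942…
E_cross < 0 ⇒ the goods are complements.

-0.79; complements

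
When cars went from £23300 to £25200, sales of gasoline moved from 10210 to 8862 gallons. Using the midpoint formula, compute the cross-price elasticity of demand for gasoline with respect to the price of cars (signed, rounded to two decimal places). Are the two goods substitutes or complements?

%ΔQ_{gasoline} = (8862 − 10210)/avg = -1348/9536 = -0.141359…
%ΔP_{cars} = (25200 − 23300)/avg = 1900/24250 = 0.078350…
E_cross = (-1348/9536) / (1900/24250) = -1.8041…
E_cross < 0 ⇒ the goods are complements.

-1.80; complements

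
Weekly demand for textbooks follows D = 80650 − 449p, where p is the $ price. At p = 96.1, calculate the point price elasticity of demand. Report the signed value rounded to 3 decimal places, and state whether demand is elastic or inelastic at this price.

-1.151; elastic

dD/dp = −449. At p = 96.1, D = 80650 − 449(96.1) = 37501.1.
Ed = (dD/dp)·(p/D) = −449 × (96.1/37501.1) = -1.15060…
|Ed| = 1.151 > 1, so demand is elastic.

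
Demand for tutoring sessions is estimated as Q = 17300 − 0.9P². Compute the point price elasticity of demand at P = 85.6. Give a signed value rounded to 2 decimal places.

dQ/dP = −2·0.9·P = -154.08. At P = 85.6, Q = 10705.376.
Ed = (dQ/dP)·(P/Q) = (-154.08) × (85.6/10705.376) = -1.2320…

-1.23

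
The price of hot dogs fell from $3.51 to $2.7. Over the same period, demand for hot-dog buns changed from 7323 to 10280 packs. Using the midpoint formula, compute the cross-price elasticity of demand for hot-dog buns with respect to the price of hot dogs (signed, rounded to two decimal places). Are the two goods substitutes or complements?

-1.29; complements

%ΔQ_{hot-dog buns} = (10280 − 7323)/avg = 2957/8801.5 = 0.335965…
%ΔP_{hot dogs} = (2.7 − 3.51)/avg = -0.81/3.105 = -0.260869…
E_cross = (2957/8801.5) / (-0.81/3.105) = -1.2878…
E_cross < 0 ⇒ the goods are complements.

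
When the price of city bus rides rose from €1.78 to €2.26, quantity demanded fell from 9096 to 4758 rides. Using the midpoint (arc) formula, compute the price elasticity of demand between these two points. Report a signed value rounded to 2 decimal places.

-2.64

%ΔQ = (4758 − 9096) / [(9096 + 4758)/2] = -4338/6927 = -0.626245…
%ΔP = (2.26 − 1.78) / [(1.78 + 2.26)/2] = 0.48/2.02 = 0.237623…
Arc Ed = %ΔQ / %ΔP = (-4338/6927) / (0.48/2.02) = -2.6354…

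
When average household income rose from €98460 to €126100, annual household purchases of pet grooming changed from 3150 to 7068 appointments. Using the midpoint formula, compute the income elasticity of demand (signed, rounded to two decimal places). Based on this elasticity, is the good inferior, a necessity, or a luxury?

%ΔQ = (7068 − 3150)/[( 3150 + 7068)/2] = 3918/5109 = 0.766881…
%ΔIncome = (126100 − 98460)/[( 98460 + 126100)/2] = 27640/112280 = 0.246170…
E_income = (3918/5109) / (27640/112280) = 3.1152…
E_income > 1 ⇒ normal good, luxury.

3.12; luxury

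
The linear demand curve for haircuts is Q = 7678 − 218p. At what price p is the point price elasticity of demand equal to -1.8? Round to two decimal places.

Ed = −218p/(7678 − 218p). Set this equal to -1.8:
218p = 1.8·(7678 − 218p) ⇒ 218p(1 + 1.8) = 1.8·7678
p = 1.8·7678 / (218·2.8) = 22.6415…

22.64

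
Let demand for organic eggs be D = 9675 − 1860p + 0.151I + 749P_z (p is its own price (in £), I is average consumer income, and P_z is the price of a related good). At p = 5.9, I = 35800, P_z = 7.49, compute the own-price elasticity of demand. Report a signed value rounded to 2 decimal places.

At the given values, D = 9675 − 1860(5.9) + 0.151(35800) + 749(7.49) = 9716.81.
∂D/∂p = −1860.
E = (-1860) × (5.9/9716.81) = -1.1293…

-1.13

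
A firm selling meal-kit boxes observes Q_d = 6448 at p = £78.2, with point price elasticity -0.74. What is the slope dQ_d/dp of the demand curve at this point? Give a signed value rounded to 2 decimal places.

Ed = (dQ_d/dp)·(p/Q_d) ⇒ dQ_d/dp = Ed·Q_d/p = (-0.74)·6448/78.2 = -61.0168…

-61.02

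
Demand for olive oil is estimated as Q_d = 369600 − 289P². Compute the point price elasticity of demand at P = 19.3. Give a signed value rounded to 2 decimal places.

-0.82

dQ_d/dP = −2·289·P = -11155.4. At P = 19.3, Q_d = 261950.39.
Ed = (dQ_d/dP)·(P/Q_d) = (-11155.4) × (19.3/261950.39) = -0.8219…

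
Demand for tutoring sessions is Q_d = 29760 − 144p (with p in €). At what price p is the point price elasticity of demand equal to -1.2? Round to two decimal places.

112.73

Ed = −144p/(29760 − 144p). Set this equal to -1.2:
144p = 1.2·(29760 − 144p) ⇒ 144p(1 + 1.2) = 1.2·29760
p = 1.2·29760 / (144·2.2) = 112.7272…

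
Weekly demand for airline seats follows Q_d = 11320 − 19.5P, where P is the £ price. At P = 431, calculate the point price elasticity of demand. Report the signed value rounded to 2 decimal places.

-2.88

dQ_d/dP = −19.5. At P = 431, Q_d = 11320 − 19.5(431) = 2915.5.
Ed = (dQ_d/dP)·(P/Q_d) = −19.5 × (431/2915.5) = -2.8826…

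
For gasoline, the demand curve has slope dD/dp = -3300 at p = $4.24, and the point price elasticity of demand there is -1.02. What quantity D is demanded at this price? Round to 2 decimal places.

Ed = (dD/dp)·(p/D) ⇒ D = (dD/dp)·p/Ed = (-3300)·4.24/(-1.02) = 13717.6470…

13717.65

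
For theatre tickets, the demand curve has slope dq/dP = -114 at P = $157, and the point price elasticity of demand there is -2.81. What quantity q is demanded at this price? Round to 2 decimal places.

6369.40

Ed = (dq/dP)·(P/q) ⇒ q = (dq/dP)·P/Ed = (-114)·157/(-2.81) = 6369.3950…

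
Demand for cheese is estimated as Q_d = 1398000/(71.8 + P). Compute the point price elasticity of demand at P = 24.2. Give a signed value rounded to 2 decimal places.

-0.25

dQ_d/dP = −1398000/(71.8 + P)² = -151.693. At P = 24.2, Q_d = 14562.5.
Ed = (dQ_d/dP)·(P/Q_d) = (-151.693) × (24.2/14562.5) = -0.2520…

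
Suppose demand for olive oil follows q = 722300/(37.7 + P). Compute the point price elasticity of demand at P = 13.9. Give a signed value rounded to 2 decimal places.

dq/dP = −722300/(37.7 + P)² = -271.28. At P = 13.9, q = 13998.1.
Ed = (dq/dP)·(P/q) = (-271.28) × (13.9/13998.1) = -0.2693…

-0.27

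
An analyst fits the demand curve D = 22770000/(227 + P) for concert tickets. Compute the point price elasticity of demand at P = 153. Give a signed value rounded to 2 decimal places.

dD/dP = −22770000/(227 + P)² = -157.687. At P = 153, D = 59921.1.
Ed = (dD/dP)·(P/D) = (-157.687) × (153/59921.1) = -0.4026…

-0.40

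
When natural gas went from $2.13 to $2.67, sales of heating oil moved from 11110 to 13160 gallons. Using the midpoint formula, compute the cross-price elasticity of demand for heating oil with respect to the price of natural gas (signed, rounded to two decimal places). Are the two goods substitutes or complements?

0.75; substitutes

%ΔQ_{heating oil} = (13160 − 11110)/avg = 2050/12135 = 0.168932…
%ΔP_{natural gas} = (2.67 − 2.13)/avg = 0.54/2.4 = 0.225
E_cross = (2050/12135) / (0.54/2.4) = 0.7508…
E_cross > 0 ⇒ the goods are substitutes.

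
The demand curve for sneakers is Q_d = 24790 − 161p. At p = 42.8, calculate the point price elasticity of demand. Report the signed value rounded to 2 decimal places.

-0.38

dQ_d/dp = −161. At p = 42.8, Q_d = 24790 − 161(42.8) = 17899.2.
Ed = (dQ_d/dp)·(p/Q_d) = −161 × (42.8/17899.2) = -0.3849…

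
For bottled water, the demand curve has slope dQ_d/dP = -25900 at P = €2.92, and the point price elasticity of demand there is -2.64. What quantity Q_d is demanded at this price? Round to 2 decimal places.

28646.97

Ed = (dQ_d/dP)·(P/Q_d) ⇒ Q_d = (dQ_d/dP)·P/Ed = (-25900)·2.92/(-2.64) = 28646.9696…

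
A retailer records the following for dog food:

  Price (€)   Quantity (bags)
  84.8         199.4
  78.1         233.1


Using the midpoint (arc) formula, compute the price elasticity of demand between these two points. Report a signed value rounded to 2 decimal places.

%ΔQ = (233.1 − 199.4) / [(199.4 + 233.1)/2] = 33.7/216.25 = 0.155838…
%ΔP = (78.1 − 84.8) / [(84.8 + 78.1)/2] = -6.7/81.45 = -0.082259…
Arc Ed = %ΔQ / %ΔP = (33.7/216.25) / (-6.7/81.45) = -1.8944…

-1.89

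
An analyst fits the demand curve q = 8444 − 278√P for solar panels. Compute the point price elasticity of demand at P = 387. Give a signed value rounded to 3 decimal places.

-0.919

dq/dP = −278/(2√P) = -7.06577. At P = 387, q = 2975.1.
Ed = (dq/dP)·(P/q) = (-7.06577) × (387/2975.1) = -0.91911…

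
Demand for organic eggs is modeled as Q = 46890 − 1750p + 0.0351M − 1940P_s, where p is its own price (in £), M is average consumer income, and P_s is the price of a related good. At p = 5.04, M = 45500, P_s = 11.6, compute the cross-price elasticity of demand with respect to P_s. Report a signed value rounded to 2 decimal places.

-1.31

At the given values, Q = 46890 − 1750(5.04) + 0.0351(45500) − 1940(11.6) = 17163.05.
∂Q/∂P_s = -1940.
E = (-1940) × (11.6/17163.05) = -1.3111…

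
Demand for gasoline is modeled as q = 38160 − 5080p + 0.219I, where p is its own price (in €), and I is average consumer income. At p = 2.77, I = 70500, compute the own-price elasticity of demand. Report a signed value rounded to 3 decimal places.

-0.356

At the given values, q = 38160 − 5080(2.77) + 0.219(70500) = 39527.9.
∂q/∂p = −5080.
E = (-5080) × (2.77/39527.9) = -0.35599…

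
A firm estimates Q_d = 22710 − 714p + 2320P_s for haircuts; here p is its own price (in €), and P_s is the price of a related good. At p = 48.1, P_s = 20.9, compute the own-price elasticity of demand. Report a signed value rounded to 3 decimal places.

At the given values, Q_d = 22710 − 714(48.1) + 2320(20.9) = 36854.6.
∂Q_d/∂p = −714.
E = (-714) × (48.1/36854.6) = -0.93186…

-0.932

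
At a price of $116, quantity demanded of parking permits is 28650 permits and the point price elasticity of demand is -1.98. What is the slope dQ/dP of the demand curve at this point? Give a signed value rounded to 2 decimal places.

-489.03

Ed = (dQ/dP)·(P/Q) ⇒ dQ/dP = Ed·Q/P = (-1.98)·28650/116 = -489.0258…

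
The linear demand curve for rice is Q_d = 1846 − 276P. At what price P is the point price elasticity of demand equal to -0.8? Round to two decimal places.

Ed = −276P/(1846 − 276P). Set this equal to -0.8:
276P = 0.8·(1846 − 276P) ⇒ 276P(1 + 0.8) = 0.8·1846
P = 0.8·1846 / (276·1.8) = 2.9726…

2.97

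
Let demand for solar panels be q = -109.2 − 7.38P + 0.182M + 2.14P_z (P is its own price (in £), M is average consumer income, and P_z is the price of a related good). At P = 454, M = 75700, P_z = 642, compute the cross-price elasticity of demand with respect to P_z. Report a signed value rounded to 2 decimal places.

0.12

At the given values, q = -109.2 − 7.38(454) + 0.182(75700) + 2.14(642) = 11691.56.
∂q/∂P_z = 2.14.
E = (2.14) × (642/11691.56) = 0.1175…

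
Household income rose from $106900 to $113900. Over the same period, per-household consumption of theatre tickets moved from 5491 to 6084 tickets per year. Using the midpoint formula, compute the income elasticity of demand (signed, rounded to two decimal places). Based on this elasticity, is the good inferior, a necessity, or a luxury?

1.62; luxury

%ΔQ = (6084 − 5491)/[( 5491 + 6084)/2] = 593/5787.5 = 0.102462…
%ΔIncome = (113900 − 106900)/[( 106900 + 113900)/2] = 7000/110400 = 0.063405…
E_income = (593/5787.5) / (7000/110400) = 1.6159…
E_income > 1 ⇒ normal good, luxury.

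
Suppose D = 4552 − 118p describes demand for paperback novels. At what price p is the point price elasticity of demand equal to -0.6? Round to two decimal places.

14.47

Ed = −118p/(4552 − 118p). Set this equal to -0.6:
118p = 0.6·(4552 − 118p) ⇒ 118p(1 + 0.6) = 0.6·4552
p = 0.6·4552 / (118·1.6) = 14.4661…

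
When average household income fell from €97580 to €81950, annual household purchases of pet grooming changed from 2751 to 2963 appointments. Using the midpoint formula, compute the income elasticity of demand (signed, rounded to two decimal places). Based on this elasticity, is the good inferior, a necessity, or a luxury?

-0.43; inferior

%ΔQ = (2963 − 2751)/[( 2751 + 2963)/2] = 212/2857 = 0.074203…
%ΔIncome = (81950 − 97580)/[( 97580 + 81950)/2] = -15630/89765 = -0.174121…
E_income = (212/2857) / (-15630/89765) = -0.4261…
E_income < 0 ⇒ inferior good.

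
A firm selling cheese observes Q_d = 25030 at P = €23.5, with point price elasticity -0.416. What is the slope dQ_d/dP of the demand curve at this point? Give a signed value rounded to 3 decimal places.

-443.084

Ed = (dQ_d/dP)·(P/Q_d) ⇒ dQ_d/dP = Ed·Q_d/P = (-0.416)·25030/23.5 = -443.08425…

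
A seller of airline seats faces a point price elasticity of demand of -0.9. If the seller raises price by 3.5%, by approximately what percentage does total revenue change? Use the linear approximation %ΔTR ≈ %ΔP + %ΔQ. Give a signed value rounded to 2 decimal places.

%ΔQ ≈ Ed × %ΔP = (-0.9) × (+3.5%) = -3.1500%
%ΔTR ≈ %ΔP + %ΔQ = (+3.5%) + (-3.1500%) = +0.3500%

+0.35%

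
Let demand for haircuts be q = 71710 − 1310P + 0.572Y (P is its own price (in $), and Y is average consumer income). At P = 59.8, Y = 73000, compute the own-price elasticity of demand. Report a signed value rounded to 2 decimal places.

At the given values, q = 71710 − 1310(59.8) + 0.572(73000) = 35128.
∂q/∂P = −1310.
E = (-1310) × (59.8/35128) = -2.2300…

-2.23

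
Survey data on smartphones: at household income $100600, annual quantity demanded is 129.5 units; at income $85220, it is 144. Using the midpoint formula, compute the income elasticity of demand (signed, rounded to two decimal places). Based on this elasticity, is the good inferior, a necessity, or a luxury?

%ΔQ = (144 − 129.5)/[( 129.5 + 144)/2] = 14.5/136.75 = 0.106032…
%ΔIncome = (85220 − 100600)/[( 100600 + 85220)/2] = -15380/92910 = -0.165536…
E_income = (14.5/136.75) / (-15380/92910) = -0.6405…
E_income < 0 ⇒ inferior good.

-0.64; inferior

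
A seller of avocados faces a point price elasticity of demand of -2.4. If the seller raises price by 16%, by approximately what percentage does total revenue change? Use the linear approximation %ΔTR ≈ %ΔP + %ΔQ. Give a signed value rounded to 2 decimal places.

-22.40%

%ΔQ ≈ Ed × %ΔP = (-2.4) × (+16%) = -38.4000%
%ΔTR ≈ %ΔP + %ΔQ = (+16%) + (-38.4000%) = -22.4000%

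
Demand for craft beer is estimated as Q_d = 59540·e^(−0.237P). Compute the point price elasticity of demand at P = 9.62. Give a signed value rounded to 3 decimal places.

dQ_d/dP = −0.237·Q_d = -1443.42. At P = 9.62, Q_d = 6090.37.
Ed = (dQ_d/dP)·(P/Q_d) = (-1443.42) × (9.62/6090.37) = -2.27994

-2.280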